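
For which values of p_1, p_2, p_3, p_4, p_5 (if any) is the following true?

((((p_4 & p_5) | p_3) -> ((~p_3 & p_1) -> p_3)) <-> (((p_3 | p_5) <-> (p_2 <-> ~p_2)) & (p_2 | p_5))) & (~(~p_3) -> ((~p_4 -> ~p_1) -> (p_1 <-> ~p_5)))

p_1: True, p_2: True, p_3: False, p_4: True, p_5: True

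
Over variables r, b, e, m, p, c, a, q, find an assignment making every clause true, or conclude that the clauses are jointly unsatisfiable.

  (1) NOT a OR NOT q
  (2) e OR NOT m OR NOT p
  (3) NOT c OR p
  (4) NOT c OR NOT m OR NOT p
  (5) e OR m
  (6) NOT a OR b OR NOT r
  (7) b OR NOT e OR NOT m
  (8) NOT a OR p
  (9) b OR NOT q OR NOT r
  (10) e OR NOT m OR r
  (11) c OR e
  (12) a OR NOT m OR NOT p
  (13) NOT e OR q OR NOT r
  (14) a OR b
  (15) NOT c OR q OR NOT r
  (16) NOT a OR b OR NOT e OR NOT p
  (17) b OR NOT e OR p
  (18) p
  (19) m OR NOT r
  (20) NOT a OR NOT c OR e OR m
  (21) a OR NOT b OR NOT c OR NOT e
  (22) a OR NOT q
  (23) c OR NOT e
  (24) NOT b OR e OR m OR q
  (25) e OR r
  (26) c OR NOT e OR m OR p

Unit clause (p) forces p = True.
Try r = True:
  (m OR NOT r) forces m = True.
  (e OR NOT m OR NOT p) forces e = True.
  (NOT c OR NOT m OR NOT p) forces c = False.
  clause (c OR NOT e) is falsified — backtrack.
So r = False.
  then (e OR r) forces e = True.
  then (c OR NOT e) forces c = True.
  then (NOT c OR NOT m OR NOT p) forces m = False.
Set b = True.
  then (a OR NOT b OR NOT c OR NOT e) forces a = True.
  then (NOT a OR NOT q) forces q = False.
All clauses satisfied.

r=F; b=T; e=T; m=F; p=T; c=T; a=T; q=F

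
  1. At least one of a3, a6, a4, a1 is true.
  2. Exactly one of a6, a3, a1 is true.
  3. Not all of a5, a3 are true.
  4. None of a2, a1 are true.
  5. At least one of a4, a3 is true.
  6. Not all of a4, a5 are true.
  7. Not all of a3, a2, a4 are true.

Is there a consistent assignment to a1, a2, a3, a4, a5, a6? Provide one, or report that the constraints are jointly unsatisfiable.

a1 = False, a2 = False, a3 = True, a4 = True, a5 = False, a6 = False

  (1) {a3, a6, a4, a1}: 2 true — at least one ✓
  (2) {a6, a3, a1}: 1 true — exactly one ✓
  (3) {a5, a3}: 1/2 true — not all ✓
  (4) {a2, a1}: 0 true — none ✓
  (5) {a4, a3}: 2 true — at least one ✓
  (6) {a4, a5}: 1/2 true — not all ✓
  (7) {a3, a2, a4}: 2/3 true — not all ✓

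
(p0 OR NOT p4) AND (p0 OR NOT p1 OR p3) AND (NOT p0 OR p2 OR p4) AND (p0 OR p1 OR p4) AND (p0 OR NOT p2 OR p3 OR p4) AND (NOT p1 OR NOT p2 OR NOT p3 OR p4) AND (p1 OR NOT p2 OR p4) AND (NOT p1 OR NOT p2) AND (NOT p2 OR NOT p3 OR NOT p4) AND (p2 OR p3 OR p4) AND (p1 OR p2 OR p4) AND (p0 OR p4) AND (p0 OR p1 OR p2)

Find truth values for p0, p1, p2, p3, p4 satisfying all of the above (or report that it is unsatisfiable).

p0 = True; p1 = False; p2 = True; p3 = False; p4 = True

Try p0 = False:
  (p0 OR NOT p4) forces p4 = False.
  clause (p0 OR p4) is falsified — backtrack.
So p0 = True.
Set p1 = False.
Set p2 = True.
  then (p1 OR NOT p2 OR p4) forces p4 = True.
  then (NOT p2 OR NOT p3 OR NOT p4) forces p3 = False.
All clauses satisfied.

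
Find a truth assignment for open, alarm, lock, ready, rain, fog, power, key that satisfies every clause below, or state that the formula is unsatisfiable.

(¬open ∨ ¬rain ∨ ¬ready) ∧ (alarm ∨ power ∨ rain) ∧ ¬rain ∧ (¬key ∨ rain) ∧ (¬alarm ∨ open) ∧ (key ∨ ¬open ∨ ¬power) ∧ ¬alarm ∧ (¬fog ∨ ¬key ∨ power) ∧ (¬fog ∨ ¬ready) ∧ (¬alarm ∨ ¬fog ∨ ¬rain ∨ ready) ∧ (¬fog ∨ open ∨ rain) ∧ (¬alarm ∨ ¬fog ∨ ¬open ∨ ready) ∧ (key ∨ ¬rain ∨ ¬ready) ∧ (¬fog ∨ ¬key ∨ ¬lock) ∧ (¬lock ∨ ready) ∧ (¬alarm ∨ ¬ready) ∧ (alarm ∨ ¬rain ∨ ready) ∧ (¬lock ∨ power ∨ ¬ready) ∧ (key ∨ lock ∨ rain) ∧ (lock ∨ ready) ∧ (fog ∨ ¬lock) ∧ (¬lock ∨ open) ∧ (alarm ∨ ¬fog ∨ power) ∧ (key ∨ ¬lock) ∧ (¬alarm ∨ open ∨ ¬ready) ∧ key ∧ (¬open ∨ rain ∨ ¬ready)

No satisfying assignment exists.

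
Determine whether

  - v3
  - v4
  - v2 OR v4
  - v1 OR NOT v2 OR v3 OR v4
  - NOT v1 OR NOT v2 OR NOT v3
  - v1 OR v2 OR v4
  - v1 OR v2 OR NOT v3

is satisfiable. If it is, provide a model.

v1: True, v2: False, v3: True, v4: True

Unit clause (v3) forces v3 = True.
Unit clause (v4) forces v4 = True.
Set v1 = True.
  then (NOT v1 OR NOT v2 OR NOT v3) forces v2 = False.
All clauses satisfied.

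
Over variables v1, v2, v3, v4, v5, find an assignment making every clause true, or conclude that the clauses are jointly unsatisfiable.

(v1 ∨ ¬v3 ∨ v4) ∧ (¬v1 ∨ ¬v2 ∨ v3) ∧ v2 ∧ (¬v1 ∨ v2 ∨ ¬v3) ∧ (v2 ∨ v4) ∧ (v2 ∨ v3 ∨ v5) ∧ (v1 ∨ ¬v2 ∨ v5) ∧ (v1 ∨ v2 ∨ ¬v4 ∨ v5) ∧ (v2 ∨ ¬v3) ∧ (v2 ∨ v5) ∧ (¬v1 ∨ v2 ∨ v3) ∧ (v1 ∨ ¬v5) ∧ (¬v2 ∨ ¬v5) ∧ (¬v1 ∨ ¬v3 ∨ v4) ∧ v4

Unit clause (v2) forces v2 = True.
In (¬v2 ∨ ¬v5) only ¬v5 is left, so v5 = False.
Unit clause (v4) forces v4 = True.
In (v1 ∨ ¬v2 ∨ v5) only v1 is left, so v1 = True.
In (¬v1 ∨ ¬v2 ∨ v3) only v3 is left, so v3 = True.
All clauses satisfied.

v1=T, v2=T, v3=T, v4=T, v5=F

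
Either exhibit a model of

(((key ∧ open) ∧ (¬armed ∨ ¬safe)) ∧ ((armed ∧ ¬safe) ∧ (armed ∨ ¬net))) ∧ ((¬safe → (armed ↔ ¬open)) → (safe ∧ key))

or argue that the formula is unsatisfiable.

net = False; armed = True; safe = False; open = True; key = True

  ((key ∧ open) ∧ (¬armed ∨ ¬safe)) ∧ ((armed ∧ ¬safe) ∧ (armed ∨ ¬net)) = True
    (key ∧ open) ∧ (¬armed ∨ ¬safe) = True
      key ∧ open = True
      ¬armed ∨ ¬safe = True
        ¬armed = False
        ¬safe = True
    (armed ∧ ¬safe) ∧ (armed ∨ ¬net) = True
      armed ∧ ¬safe = True
        ¬safe = True
      armed ∨ ¬net = True
        ¬net = True
  (¬safe → (armed ↔ ¬open)) → (safe ∧ key) = True
    ¬safe → (armed ↔ ¬open) = False
      ¬safe = True
      armed ↔ ¬open = False
        ¬open = False
    safe ∧ key = False
Both conjuncts True, so the formula holds.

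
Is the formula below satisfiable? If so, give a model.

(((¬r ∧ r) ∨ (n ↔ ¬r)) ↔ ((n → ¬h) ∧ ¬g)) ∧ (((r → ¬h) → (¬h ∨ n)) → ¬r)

g=T, n=F, h=T, r=F

  ((¬r ∧ r) ∨ (n ↔ ¬r)) ↔ ((n → ¬h) ∧ ¬g) = True
    (¬r ∧ r) ∨ (n ↔ ¬r) = False
      ¬r ∧ r = False
        ¬r = True
      n ↔ ¬r = False
        ¬r = True
    (n → ¬h) ∧ ¬g = False
      n → ¬h = True
        ¬h = False
      ¬g = False
  ((r → ¬h) → (¬h ∨ n)) → ¬r = True
    (r → ¬h) → (¬h ∨ n) = False
      r → ¬h = True
        ¬h = False
      ¬h ∨ n = False
        ¬h = False
    ¬r = True
Both conjuncts True, so the formula holds.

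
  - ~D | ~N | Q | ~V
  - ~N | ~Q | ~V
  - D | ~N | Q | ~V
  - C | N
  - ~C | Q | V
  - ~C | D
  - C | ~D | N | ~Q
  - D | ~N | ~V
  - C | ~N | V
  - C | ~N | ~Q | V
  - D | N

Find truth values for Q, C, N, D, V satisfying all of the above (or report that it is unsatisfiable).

Set Q = True.
Try C = False:
  (C | N) forces N = True.
  (~N | ~Q | ~V) forces V = False.
  clause (C | ~N | V) is falsified — backtrack.
So C = True.
  then (~C | D) forces D = True.
Set N = False.
Set V = True.
All clauses satisfied.

Q: True, C: True, N: False, D: True, V: True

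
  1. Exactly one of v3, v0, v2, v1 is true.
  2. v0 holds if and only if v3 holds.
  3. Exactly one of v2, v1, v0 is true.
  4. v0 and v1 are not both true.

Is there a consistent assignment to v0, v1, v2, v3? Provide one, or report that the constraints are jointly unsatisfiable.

v0: False, v1: False, v2: True, v3: False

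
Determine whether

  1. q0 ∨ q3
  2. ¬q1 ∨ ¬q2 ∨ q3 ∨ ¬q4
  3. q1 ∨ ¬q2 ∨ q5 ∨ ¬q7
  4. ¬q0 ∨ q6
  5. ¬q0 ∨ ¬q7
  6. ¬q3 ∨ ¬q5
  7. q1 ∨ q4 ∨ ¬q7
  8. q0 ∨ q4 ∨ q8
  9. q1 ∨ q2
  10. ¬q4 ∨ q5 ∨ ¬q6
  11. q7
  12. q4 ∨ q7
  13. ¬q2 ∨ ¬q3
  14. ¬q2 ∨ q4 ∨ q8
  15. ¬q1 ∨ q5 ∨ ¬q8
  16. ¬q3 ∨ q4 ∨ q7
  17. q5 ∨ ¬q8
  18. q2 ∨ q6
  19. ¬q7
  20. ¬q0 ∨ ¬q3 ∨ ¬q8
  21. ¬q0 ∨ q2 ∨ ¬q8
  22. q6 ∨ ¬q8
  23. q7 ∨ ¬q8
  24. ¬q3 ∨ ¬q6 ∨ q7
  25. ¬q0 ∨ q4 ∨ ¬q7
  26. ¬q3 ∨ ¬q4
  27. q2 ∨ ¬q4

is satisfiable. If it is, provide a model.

No satisfying assignment exists.

Case q7 = True:
  Clause (¬q7) is falsified — contradiction.
Case q7 = False:
  Clause (q7) is falsified — contradiction.
Both cases fail, so the formula is unsatisfiable.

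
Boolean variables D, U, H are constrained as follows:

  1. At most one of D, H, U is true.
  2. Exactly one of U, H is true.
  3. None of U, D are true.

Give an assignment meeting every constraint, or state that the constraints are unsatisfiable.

D=F, U=F, H=T

  (1) {D, H, U}: 1 true — at most one ✓
  (2) {U, H}: 1 true — exactly one ✓
  (3) {U, D}: 0 true — none ✓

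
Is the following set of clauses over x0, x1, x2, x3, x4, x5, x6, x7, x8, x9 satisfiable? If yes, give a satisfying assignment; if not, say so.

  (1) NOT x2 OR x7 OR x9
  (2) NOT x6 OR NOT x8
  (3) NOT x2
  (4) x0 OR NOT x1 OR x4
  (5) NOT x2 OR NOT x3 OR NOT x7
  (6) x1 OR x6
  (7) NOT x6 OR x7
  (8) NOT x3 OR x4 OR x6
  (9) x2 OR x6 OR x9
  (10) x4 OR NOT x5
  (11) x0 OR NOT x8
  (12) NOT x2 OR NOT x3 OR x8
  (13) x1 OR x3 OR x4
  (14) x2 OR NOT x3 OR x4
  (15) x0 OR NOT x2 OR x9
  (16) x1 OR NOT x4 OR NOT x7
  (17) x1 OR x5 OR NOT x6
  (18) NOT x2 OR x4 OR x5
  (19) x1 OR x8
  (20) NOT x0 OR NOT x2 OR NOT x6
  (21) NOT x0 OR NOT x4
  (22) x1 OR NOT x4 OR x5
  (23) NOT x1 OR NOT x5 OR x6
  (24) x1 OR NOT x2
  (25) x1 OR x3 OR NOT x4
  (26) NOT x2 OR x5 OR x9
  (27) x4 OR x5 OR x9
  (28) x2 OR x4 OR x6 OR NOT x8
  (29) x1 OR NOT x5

x0=F; x1=T; x2=F; x3=T; x4=T; x5=T; x6=T; x7=T; x8=F; x9=T

Unit clause (NOT x2) forces x2 = False.
Set x0 = False.
  then (x0 OR NOT x8) forces x8 = False.
  then (x1 OR x8) forces x1 = True.
  then (x0 OR NOT x1 OR x4) forces x4 = True.
Set x3 = True.
Set x5 = True.
  then (NOT x1 OR NOT x5 OR x6) forces x6 = True.
  then (NOT x6 OR x7) forces x7 = True.
Set x9 = True.
All clauses satisfied.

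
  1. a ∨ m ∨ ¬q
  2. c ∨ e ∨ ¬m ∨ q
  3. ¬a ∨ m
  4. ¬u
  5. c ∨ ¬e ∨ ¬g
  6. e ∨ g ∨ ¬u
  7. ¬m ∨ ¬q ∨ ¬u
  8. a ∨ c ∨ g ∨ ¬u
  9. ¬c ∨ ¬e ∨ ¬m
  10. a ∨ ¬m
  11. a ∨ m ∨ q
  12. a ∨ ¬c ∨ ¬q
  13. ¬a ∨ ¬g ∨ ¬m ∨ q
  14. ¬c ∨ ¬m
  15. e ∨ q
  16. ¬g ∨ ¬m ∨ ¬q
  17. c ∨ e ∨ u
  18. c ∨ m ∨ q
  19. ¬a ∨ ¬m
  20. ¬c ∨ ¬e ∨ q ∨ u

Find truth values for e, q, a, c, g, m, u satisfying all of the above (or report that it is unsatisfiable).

Unsatisfiable

Case a = True:
  (¬a ∨ m) forces m = True.
  Clause (¬a ∨ ¬m) is falsified — contradiction.
Case a = False:
  (¬u) forces u = False.
  (a ∨ ¬m) forces m = False.
  (a ∨ m ∨ ¬q) forces q = False.
  Clause (a ∨ m ∨ q) is falsified — contradiction.
Both cases fail, so the formula is unsatisfiable.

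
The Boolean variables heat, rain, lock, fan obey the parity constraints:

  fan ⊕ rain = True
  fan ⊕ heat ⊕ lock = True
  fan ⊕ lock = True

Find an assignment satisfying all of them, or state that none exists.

heat = False, rain = True, lock = True, fan = False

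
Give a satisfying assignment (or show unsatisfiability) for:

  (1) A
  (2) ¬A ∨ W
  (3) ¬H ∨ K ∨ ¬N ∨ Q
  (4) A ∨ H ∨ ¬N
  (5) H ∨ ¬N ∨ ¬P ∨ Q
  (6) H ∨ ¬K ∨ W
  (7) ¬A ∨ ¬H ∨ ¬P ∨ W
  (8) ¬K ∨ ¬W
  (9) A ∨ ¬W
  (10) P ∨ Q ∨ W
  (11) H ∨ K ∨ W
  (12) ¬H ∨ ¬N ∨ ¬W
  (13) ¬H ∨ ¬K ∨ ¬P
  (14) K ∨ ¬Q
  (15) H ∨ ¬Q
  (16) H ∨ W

Unit clause (A) forces A = True.
In (¬A ∨ W) only W is left, so W = True.
In (¬K ∨ ¬W) only ¬K is left, so K = False.
In (K ∨ ¬Q) only ¬Q is left, so Q = False.
Set H = False.
Set N = False.
Set P = False.
All clauses satisfied.

H=F, Q=F, N=F, P=F, W=T, K=F, A=T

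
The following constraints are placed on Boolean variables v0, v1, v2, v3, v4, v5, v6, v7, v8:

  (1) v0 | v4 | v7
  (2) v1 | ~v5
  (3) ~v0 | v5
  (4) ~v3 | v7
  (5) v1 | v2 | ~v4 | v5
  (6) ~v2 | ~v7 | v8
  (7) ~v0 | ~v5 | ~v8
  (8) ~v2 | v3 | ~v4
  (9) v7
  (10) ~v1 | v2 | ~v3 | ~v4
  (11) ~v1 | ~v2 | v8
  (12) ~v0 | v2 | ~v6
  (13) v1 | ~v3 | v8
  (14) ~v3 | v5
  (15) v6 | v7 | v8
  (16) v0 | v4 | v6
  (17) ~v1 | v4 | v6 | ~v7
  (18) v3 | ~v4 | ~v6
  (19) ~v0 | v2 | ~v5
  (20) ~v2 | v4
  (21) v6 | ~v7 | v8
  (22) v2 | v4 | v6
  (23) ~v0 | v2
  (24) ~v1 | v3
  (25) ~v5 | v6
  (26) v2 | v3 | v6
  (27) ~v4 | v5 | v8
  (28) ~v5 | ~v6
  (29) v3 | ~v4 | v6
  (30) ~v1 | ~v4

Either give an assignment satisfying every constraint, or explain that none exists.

Unit clause (v7) forces v7 = True.
Set v0 = False.
Try v1 = True:
  (~v1 | v3) forces v3 = True.
  (~v3 | v5) forces v5 = True.
  (~v5 | v6) forces v6 = True.
  clause (~v5 | ~v6) is falsified — backtrack.
So v1 = False.
  then (v1 | ~v5) forces v5 = False.
  then (~v3 | v5) forces v3 = False.
Set v2 = False.
  then (v1 | v2 | ~v4 | v5) forces v4 = False.
  then (v0 | v4 | v6) forces v6 = True.
Set v8 = False.
All clauses satisfied.

v0 = False, v1 = False, v2 = False, v3 = False, v4 = False, v5 = False, v6 = True, v7 = True, v8 = False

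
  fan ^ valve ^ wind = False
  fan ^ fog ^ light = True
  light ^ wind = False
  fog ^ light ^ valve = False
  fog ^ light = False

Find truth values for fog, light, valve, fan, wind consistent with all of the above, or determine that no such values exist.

fog=T, light=T, valve=F, fan=T, wind=T

fan ^ valve ^ wind = T ^ F ^ T = False ✓
fan ^ fog ^ light = T ^ T ^ T = True ✓
light ^ wind = T ^ T = False ✓
fog ^ light ^ valve = T ^ T ^ F = False ✓
fog ^ light = T ^ T = False ✓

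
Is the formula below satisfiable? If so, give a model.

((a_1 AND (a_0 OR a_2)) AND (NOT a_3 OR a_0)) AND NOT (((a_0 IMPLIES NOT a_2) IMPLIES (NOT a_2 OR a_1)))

Case a_1 = True: the conjunct NOT (((a_0 IMPLIES NOT a_2) IMPLIES (NOT a_2 OR a_1))) becomes NOT (((a_0 IMPLIES NOT a_2) IMPLIES True)) = False.
Case a_1 = False: the conjunct a_1 is False.
Both cases fail — unsatisfiable.

No satisfying assignment exists.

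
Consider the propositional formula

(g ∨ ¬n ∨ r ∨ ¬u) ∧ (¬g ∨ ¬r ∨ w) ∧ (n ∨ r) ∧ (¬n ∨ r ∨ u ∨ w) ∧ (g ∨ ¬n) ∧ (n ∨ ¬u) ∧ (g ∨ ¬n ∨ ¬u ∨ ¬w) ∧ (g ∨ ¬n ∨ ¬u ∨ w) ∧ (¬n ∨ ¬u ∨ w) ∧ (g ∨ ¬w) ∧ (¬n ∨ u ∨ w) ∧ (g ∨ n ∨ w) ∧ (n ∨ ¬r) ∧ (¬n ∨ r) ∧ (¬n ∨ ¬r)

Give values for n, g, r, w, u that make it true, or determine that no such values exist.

Case r = True:
  (n ∨ ¬r) forces n = True.
  Clause (¬n ∨ ¬r) is falsified — contradiction.
Case r = False:
  (n ∨ r) forces n = True.
  Clause (¬n ∨ r) is falsified — contradiction.
Both cases fail, so the formula is unsatisfiable.

The formula is unsatisfiable.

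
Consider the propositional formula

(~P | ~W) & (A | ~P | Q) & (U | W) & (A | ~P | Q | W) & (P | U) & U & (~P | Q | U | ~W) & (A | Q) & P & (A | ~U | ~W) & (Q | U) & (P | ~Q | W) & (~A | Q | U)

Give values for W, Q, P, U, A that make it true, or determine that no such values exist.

W=F, Q=T, P=T, U=T, A=T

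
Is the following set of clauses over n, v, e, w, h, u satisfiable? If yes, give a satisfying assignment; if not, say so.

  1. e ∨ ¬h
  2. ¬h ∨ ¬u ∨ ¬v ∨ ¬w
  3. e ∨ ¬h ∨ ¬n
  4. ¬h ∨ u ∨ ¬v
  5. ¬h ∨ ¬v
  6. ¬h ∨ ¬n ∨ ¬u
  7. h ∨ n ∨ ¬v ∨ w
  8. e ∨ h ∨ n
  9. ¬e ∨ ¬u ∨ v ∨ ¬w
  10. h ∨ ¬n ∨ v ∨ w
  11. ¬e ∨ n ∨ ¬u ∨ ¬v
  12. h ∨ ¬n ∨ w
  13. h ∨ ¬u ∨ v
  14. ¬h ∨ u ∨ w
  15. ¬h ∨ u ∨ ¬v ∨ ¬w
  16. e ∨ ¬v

n: True, v: False, e: True, w: True, h: True, u: False

Set n = True.
Set v = False.
Set e = True.
Set w = True.
  then (¬e ∨ ¬u ∨ v ∨ ¬w) forces u = False.
Set h = True.
All clauses satisfied.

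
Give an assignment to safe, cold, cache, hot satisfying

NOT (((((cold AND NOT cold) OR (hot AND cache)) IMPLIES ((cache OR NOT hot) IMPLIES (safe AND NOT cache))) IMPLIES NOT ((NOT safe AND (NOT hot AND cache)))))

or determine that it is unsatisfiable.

safe = False; cold = True; cache = True; hot = False

  NOT (((((cold AND NOT cold) OR (hot AND cache)) IMPLIES ((cache OR NOT hot) IMPLIES (safe AND NOT cache))) IMPLIES NOT ((NOT safe AND (NOT hot AND cache))))) = True
    (((cold AND NOT cold) OR (hot AND cache)) IMPLIES ((cache OR NOT hot) IMPLIES (safe AND NOT cache))) IMPLIES NOT ((NOT safe AND (NOT hot AND cache))) = False
      ((cold AND NOT cold) OR (hot AND cache)) IMPLIES ((cache OR NOT hot) IMPLIES (safe AND NOT cache)) = True
        (cold AND NOT cold) OR (hot AND cache) = False
          cold AND NOT cold = False
            NOT cold = False
          hot AND cache = False
        (cache OR NOT hot) IMPLIES (safe AND NOT cache) = False
          cache OR NOT hot = True
            NOT hot = True
          safe AND NOT cache = False
            NOT cache = False
      NOT ((NOT safe AND (NOT hot AND cache))) = False
        NOT safe AND (NOT hot AND cache) = True
          NOT safe = True
          NOT hot AND cache = True
            NOT hot = True
The formula evaluates to True.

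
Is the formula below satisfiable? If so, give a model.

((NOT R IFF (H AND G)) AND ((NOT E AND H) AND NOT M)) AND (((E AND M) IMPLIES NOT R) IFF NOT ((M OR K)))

G = False, M = False, E = False, R = True, H = True, K = False

  (NOT R IFF (H AND G)) AND ((NOT E AND H) AND NOT M) = True
    NOT R IFF (H AND G) = True
      NOT R = False
      H AND G = False
    (NOT E AND H) AND NOT M = True
      NOT E AND H = True
        NOT E = True
      NOT M = True
  ((E AND M) IMPLIES NOT R) IFF NOT ((M OR K)) = True
    (E AND M) IMPLIES NOT R = True
      E AND M = False
      NOT R = False
    NOT ((M OR K)) = True
      M OR K = False
Both conjuncts True, so the formula holds.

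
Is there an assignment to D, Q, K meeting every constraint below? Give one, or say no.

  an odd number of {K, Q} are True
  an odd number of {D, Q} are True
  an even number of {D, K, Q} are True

D=T, Q=F, K=T

{K, Q}: 1 true → odd ✓
{D, Q}: 1 true → odd ✓
{D, K, Q}: 2 true → even ✓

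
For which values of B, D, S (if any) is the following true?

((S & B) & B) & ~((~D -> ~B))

B = True; D = False; S = True

  (S & B) & B = True
    S & B = True
  ~((~D -> ~B)) = True
    ~D -> ~B = False
      ~D = True
      ~B = False
Both conjuncts True, so the formula holds.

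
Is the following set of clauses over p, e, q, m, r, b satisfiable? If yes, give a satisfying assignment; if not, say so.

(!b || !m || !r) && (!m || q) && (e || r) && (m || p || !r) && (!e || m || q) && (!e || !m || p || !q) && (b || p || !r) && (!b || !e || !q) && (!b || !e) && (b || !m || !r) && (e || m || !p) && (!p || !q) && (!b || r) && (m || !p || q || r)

Try p = True:
  (!p || !q) forces q = False.
  (!m || q) forces m = False.
  (!e || m || q) forces e = False.
  clause (e || m || !p) is falsified — backtrack.
So p = False.
Set e = True.
  then (!b || !e) forces b = False.
  then (b || p || !r) forces r = False.
Set q = True.
  then (!e || !m || p || !q) forces m = False.
All clauses satisfied.

p: False, e: True, q: True, m: False, r: False, b: False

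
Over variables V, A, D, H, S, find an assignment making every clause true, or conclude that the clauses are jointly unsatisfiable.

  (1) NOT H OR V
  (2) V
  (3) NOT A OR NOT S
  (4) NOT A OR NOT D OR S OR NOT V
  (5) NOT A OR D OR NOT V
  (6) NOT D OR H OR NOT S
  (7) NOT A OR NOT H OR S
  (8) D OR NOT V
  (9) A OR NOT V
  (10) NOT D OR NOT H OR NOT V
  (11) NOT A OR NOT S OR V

Case V = True:
  (D OR NOT V) forces D = True.
  (A OR NOT V) forces A = True.
  (NOT A OR NOT S) forces S = False.
  Clause (NOT A OR NOT D OR S OR NOT V) is falsified — contradiction.
Case V = False:
  Clause (V) is falsified — contradiction.
Both cases fail, so the formula is unsatisfiable.

The formula is unsatisfiable.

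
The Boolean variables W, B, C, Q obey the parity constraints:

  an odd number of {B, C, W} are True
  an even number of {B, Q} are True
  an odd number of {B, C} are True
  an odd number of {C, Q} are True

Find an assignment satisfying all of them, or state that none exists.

W = False, B = False, C = True, Q = False

{B, C, W}: 1 true → odd ✓
{B, Q}: 0 true → even ✓
{B, C}: 1 true → odd ✓
{C, Q}: 1 true → odd ✓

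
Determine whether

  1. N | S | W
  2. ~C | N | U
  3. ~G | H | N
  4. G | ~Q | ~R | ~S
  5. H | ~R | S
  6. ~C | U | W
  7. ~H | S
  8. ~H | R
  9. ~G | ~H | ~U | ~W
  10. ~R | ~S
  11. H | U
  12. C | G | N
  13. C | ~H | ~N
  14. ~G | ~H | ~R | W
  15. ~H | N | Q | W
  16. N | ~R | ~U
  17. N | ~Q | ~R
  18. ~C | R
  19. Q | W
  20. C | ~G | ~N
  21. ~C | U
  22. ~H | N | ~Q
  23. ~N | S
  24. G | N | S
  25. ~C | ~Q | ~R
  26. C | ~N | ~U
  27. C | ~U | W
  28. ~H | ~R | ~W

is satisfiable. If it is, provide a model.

The formula is unsatisfiable.

Case R = True:
  (~R | ~S) forces S = False.
  (H | ~R | S) forces H = True.
  Clause (~H | S) is falsified — contradiction.
Case R = False:
  (~H | R) forces H = False.
  (H | U) forces U = True.
  (~C | R) forces C = False.
  (C | ~N | ~U) forces N = False.
  (~G | H | N) forces G = False.
  Clause (C | G | N) is falsified — contradiction.
Both cases fail, so the formula is unsatisfiable.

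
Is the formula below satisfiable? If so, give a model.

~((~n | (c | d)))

c = False; n = True; d = False

  ~((~n | (c | d))) = True
    ~n | (c | d) = False
      ~n = False
      c | d = False
The formula evaluates to True.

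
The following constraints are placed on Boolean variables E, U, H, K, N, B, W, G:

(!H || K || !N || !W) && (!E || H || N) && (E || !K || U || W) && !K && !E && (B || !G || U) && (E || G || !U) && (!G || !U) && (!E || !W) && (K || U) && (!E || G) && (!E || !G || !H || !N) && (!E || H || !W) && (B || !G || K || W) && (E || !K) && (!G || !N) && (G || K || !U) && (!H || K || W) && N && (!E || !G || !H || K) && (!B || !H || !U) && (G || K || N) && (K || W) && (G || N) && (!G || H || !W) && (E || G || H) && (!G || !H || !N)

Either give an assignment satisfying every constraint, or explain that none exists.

Case E = True:
  Clause (!E) is falsified — contradiction.
Case E = False:
  (!K) forces K = False.
  (K || U) forces U = True.
  (E || G || !U) forces G = True.
  Clause (!G || !U) is falsified — contradiction.
Both cases fail, so the formula is unsatisfiable.

Unsatisfiable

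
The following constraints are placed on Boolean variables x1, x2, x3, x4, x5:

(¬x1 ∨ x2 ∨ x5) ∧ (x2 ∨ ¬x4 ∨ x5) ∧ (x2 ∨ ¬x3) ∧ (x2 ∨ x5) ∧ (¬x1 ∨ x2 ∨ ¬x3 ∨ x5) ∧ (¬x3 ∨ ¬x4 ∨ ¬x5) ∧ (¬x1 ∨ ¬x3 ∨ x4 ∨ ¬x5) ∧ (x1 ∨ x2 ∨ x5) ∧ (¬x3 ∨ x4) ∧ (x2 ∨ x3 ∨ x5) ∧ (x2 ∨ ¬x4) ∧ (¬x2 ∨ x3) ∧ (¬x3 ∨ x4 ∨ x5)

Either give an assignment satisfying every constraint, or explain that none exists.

x1 = False, x2 = True, x3 = True, x4 = True, x5 = False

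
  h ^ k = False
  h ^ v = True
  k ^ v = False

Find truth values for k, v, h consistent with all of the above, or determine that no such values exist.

Adding constraints 1, 2, 3 mod 2: every variable appears an even number of times on the left, so the left side is 0.
But the right sides sum to 1 (mod 2). 0 ≠ 1 — the system is inconsistent.

The formula is unsatisfiable.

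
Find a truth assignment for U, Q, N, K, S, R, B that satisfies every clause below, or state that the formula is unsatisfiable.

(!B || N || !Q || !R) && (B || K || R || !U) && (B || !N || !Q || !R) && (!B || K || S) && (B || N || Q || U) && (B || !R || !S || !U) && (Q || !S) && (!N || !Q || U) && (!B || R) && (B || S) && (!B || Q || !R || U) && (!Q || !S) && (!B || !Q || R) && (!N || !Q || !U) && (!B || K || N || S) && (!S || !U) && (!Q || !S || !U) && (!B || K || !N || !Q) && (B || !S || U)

U: True, Q: False, N: False, K: True, S: False, R: True, B: True

Set U = True.
  then (!S || !U) forces S = False.
  then (B || S) forces B = True.
  then (!B || K || S) forces K = True.
  then (!B || R) forces R = True.
Try Q = True:
  (!B || N || !Q || !R) forces N = True.
  clause (!N || !Q || !U) is falsified — backtrack.
So Q = False.
Set N = False.
All clauses satisfied.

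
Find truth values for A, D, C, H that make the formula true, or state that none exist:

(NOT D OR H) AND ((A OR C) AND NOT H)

A: True; D: False; C: True; H: False

  NOT D OR H = True
    NOT D = True
  (A OR C) AND NOT H = True
    A OR C = True
    NOT H = True
Both conjuncts True, so the formula holds.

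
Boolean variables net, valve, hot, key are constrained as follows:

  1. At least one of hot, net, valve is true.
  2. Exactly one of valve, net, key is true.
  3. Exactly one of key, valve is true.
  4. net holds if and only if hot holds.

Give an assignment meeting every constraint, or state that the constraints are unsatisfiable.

net: False; valve: True; hot: False; key: False

  (1) {hot, net, valve}: 1 true — at least one ✓
  (2) {valve, net, key}: 1 true — exactly one ✓
  (3) {key, valve}: 1 true — exactly one ✓
  (4) net=F, hot=F — same ✓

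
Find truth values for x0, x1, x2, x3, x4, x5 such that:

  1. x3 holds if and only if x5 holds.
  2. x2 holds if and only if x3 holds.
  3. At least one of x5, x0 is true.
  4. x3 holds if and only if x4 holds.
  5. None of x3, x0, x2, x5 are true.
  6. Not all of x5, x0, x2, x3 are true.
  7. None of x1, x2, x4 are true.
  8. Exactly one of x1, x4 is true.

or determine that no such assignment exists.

UNSATISFIABLE

Case x0 = True:
  Constraint (5) is violated (x0=T) — contradiction.
Case x0 = False:
  (3) with x0=F forces x5 = True.
  Constraint (5) is violated (x5=T) — contradiction.
Both cases fail — unsatisfiable.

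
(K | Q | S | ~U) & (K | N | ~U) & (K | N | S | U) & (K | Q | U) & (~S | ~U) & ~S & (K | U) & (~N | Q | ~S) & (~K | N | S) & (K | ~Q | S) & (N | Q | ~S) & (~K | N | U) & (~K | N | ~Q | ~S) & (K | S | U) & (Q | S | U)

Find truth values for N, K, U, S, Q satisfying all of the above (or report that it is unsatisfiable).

N: True, K: True, U: False, S: False, Q: True

Unit clause (~S) forces S = False.
Try N = False:
  (~K | N | S) forces K = False.
  (K | N | ~U) forces U = False.
  clause (K | N | S | U) is falsified — backtrack.
So N = True.
Set K = True.
Set U = False.
  then (Q | S | U) forces Q = True.
All clauses satisfied.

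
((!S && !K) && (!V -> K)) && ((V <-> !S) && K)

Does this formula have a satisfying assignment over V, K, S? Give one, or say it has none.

Case K = True: the conjunct !K is False.
Case K = False: the conjunct K is False.
Both cases fail — unsatisfiable.

Unsatisfiable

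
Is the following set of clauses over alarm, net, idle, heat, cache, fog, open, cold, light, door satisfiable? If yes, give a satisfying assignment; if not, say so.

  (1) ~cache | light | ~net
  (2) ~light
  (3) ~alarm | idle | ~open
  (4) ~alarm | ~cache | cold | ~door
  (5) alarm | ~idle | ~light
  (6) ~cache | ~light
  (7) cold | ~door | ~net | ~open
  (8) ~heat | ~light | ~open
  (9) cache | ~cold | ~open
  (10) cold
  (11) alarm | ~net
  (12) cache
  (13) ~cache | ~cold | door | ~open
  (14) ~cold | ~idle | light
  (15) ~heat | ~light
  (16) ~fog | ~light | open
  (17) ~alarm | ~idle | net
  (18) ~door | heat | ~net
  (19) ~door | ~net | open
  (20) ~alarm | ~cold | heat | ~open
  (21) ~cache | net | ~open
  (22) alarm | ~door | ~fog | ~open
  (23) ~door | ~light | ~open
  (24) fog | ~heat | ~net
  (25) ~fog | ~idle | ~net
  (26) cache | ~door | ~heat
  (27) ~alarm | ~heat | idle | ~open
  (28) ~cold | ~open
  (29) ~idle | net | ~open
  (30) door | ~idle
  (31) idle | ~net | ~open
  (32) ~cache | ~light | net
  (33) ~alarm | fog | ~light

alarm = True, net = False, idle = False, heat = False, cache = True, fog = True, open = False, cold = True, light = False, door = True

Unit clause (~light) forces light = False.
Unit clause (cold) forces cold = True.
Unit clause (cache) forces cache = True.
In (~cold | ~idle | light) only ~idle is left, so idle = False.
In (~cold | ~open) only ~open is left, so open = False.
In (~cache | light | ~net) only ~net is left, so net = False.
Set alarm = True.
Set heat = False.
Set fog = True.
Set door = True.
All clauses satisfied.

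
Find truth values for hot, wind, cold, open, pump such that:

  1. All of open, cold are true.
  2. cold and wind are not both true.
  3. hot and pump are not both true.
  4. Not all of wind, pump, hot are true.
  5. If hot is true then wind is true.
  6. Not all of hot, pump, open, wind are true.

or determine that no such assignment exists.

hot=F, wind=F, cold=T, open=T, pump=T

  (1) {open, cold}: all 2 true ✓
  (2) cold=T, wind=F — not both ✓
  (3) hot=F, pump=T — not both ✓
  (4) {wind, pump, hot}: 1/3 true — not all ✓
  (5) hot=F ⇒ wind: vacuous ✓
  (6) {hot, pump, open, wind}: 2/4 true — not all ✓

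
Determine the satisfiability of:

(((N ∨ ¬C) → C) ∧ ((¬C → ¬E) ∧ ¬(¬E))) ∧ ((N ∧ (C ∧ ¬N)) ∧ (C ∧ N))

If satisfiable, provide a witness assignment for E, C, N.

Case N = True: the conjunct ¬N is False.
Case N = False: the conjunct N is False.
Both cases fail — unsatisfiable.

UNSATISFIABLE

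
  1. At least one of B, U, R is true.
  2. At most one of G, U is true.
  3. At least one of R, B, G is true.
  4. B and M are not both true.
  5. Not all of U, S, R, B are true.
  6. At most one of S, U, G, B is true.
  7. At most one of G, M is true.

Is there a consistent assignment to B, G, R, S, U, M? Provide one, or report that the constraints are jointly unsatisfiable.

B = False, G = False, R = True, S = False, U = True, M = False

  (1) {B, U, R}: 2 true — at least one ✓
  (2) {G, U}: 1 true — at most one ✓
  (3) {R, B, G}: 1 true — at least one ✓
  (4) B=F, M=F — not both ✓
  (5) {U, S, R, B}: 2/4 true — not all ✓
  (6) {S, U, G, B}: 1 true — at most one ✓
  (7) {G, M}: 0 true — at most one ✓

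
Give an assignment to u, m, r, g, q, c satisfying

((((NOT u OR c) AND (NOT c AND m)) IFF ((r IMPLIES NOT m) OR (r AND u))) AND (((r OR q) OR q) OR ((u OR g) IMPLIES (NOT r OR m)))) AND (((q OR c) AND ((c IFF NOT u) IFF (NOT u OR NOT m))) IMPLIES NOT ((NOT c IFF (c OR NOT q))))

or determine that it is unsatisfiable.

u = False, m = True, r = True, g = False, q = True, c = True

  (((NOT u OR c) AND (NOT c AND m)) IFF ((r IMPLIES NOT m) OR (r AND u))) AND (((r OR q) OR q) OR ((u OR g) IMPLIES (NOT r OR m))) = True
    ((NOT u OR c) AND (NOT c AND m)) IFF ((r IMPLIES NOT m) OR (r AND u)) = True
      (NOT u OR c) AND (NOT c AND m) = False
        NOT u OR c = True
          NOT u = True
        NOT c AND m = False
          NOT c = False
      (r IMPLIES NOT m) OR (r AND u) = False
        r IMPLIES NOT m = False
          NOT m = False
        r AND u = False
    ((r OR q) OR q) OR ((u OR g) IMPLIES (NOT r OR m)) = True
      (r OR q) OR q = True
        r OR q = True
      (u OR g) IMPLIES (NOT r OR m) = True
        u OR g = False
        NOT r OR m = True
          NOT r = False
  ((q OR c) AND ((c IFF NOT u) IFF (NOT u OR NOT m))) IMPLIES NOT ((NOT c IFF (c OR NOT q))) = True
    (q OR c) AND ((c IFF NOT u) IFF (NOT u OR NOT m)) = True
      q OR c = True
      (c IFF NOT u) IFF (NOT u OR NOT m) = True
        c IFF NOT u = True
          NOT u = True
        NOT u OR NOT m = True
          NOT u = True
          NOT m = False
    NOT ((NOT c IFF (c OR NOT q))) = True
      NOT c IFF (c OR NOT q) = False
        NOT c = False
        c OR NOT q = True
          NOT q = False
Both conjuncts True, so the formula holds.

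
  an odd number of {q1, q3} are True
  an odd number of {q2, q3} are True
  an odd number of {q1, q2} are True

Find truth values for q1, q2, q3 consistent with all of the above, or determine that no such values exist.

The formula is unsatisfiable.

Adding constraints 1, 2, 3 mod 2: every variable appears an even number of times on the left, so the left side is 0.
But the right sides sum to 1 (mod 2). 0 ≠ 1 — the system is inconsistent.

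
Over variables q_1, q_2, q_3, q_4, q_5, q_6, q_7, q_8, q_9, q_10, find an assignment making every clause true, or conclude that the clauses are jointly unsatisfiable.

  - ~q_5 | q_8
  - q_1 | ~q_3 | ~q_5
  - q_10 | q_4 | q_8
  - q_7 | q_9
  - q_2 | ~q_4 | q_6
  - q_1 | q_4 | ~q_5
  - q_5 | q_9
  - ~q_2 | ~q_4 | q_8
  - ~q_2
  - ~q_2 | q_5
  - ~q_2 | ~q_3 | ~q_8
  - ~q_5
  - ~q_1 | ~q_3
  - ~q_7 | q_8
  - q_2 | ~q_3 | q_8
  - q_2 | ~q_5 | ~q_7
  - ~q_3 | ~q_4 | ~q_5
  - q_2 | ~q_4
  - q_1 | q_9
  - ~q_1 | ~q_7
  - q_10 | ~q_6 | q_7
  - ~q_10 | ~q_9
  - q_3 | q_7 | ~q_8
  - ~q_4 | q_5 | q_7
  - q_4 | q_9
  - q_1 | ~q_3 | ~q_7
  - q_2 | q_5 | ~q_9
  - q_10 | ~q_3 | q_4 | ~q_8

Unsatisfiable — no assignment works.

Case q_2 = True:
  Clause (~q_2) is falsified — contradiction.
Case q_2 = False:
  (~q_5) forces q_5 = False.
  (q_5 | q_9) forces q_9 = True.
  Clause (q_2 | q_5 | ~q_9) is falsified — contradiction.
Both cases fail, so the formula is unsatisfiable.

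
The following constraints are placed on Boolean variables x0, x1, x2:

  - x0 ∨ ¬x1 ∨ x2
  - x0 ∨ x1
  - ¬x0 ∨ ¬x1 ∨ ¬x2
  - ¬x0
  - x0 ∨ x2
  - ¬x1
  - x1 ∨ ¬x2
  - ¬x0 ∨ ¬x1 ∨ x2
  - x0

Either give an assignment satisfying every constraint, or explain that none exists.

Unsatisfiable — no assignment works.

Case x0 = True:
  Clause (¬x0) is falsified — contradiction.
Case x0 = False:
  Clause (x0) is falsified — contradiction.
Both cases fail, so the formula is unsatisfiable.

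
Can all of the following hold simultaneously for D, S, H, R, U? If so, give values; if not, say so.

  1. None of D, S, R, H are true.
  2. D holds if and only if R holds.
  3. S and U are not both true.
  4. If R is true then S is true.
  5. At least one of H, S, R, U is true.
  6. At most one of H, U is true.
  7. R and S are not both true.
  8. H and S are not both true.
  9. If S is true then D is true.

D: False, S: False, H: False, R: False, U: True

  (1) {D, S, R, H}: 0 true — none ✓
  (2) D=F, R=F — same ✓
  (3) S=F, U=T — not both ✓
  (4) R=F ⇒ S: vacuous ✓
  (5) {H, S, R, U}: 1 true — at least one ✓
  (6) {H, U}: 1 true — at most one ✓
  (7) R=F, S=F — not both ✓
  (8) H=F, S=F — not both ✓
  (9) S=F ⇒ D: vacuous ✓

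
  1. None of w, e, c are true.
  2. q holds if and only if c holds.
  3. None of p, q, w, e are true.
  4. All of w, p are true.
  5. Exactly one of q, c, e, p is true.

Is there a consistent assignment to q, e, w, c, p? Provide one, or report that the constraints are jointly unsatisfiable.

The formula is unsatisfiable.

Case w = True:
  Constraint (1) is violated (w=T) — contradiction.
Case w = False:
  Constraint (4) is violated (w=F) — contradiction.
Both cases fail — unsatisfiable.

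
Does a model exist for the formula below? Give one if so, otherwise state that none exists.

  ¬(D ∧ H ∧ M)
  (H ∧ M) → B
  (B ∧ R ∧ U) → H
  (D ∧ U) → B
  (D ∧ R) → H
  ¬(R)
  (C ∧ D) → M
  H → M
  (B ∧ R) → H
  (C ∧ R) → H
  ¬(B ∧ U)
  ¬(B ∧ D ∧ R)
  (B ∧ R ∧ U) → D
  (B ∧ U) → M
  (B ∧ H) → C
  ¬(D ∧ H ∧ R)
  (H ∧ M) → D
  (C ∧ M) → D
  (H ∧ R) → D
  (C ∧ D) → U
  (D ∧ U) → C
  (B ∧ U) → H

Unit clause (¬R) forces R = False.
Set D = True.
Set B = True.
  then (¬B ∨ ¬U) forces U = False.
  then (¬C ∨ ¬D ∨ U) forces C = False.
  then (¬B ∨ C ∨ ¬H) forces H = False.
Set M = True.
All clauses satisfied.

D = True, B = True, C = False, R = False, M = True, U = False, H = False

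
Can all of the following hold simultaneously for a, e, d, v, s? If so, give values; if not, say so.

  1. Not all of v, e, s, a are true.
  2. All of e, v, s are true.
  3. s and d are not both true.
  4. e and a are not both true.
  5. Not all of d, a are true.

a=F; e=T; d=F; v=T; s=T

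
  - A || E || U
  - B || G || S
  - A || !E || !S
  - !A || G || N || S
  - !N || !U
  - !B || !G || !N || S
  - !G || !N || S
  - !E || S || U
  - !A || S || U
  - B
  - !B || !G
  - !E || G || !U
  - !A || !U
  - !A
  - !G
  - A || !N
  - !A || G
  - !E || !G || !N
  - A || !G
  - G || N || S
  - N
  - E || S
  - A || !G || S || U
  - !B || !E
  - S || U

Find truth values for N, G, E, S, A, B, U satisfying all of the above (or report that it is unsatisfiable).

Case G = True:
  Clause (!G) is falsified — contradiction.
Case G = False:
  (B) forces B = True.
  (!A) forces A = False.
  (A || !N) forces N = False.
  Clause (N) is falsified — contradiction.
Both cases fail, so the formula is unsatisfiable.

No satisfying assignment exists.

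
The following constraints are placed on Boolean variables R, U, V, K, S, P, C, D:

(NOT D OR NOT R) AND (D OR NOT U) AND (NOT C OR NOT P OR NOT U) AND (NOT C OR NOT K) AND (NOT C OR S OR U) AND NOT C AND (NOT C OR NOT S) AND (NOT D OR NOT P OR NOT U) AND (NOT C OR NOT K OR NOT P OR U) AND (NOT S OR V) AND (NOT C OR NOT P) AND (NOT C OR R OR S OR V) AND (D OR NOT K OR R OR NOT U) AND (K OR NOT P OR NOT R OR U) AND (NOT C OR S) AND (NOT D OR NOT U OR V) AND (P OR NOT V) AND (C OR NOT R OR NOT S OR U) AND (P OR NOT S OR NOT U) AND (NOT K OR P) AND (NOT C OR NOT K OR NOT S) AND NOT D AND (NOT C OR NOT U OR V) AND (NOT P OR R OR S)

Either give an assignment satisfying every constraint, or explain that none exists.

Unit clause (NOT C) forces C = False.
Unit clause (NOT D) forces D = False.
In (D OR NOT U) only NOT U is left, so U = False.
Set R = False.
Set V = True.
  then (P OR NOT V) forces P = True.
  then (NOT P OR R OR S) forces S = True.
Set K = False.
All clauses satisfied.

R=F; U=F; V=T; K=F; S=T; P=T; C=F; D=F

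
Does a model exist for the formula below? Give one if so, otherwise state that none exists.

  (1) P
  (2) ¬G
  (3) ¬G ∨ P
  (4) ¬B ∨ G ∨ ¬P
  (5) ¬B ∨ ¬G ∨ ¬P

Unit clause (P) forces P = True.
Unit clause (¬G) forces G = False.
In (¬B ∨ G ∨ ¬P) only ¬B is left, so B = False.
Check each clause:
  (P): P holds.
  (¬G): ¬G holds.
  (¬G ∨ P): ¬G holds.
  (¬B ∨ G ∨ ¬P): ¬B holds.
  (¬B ∨ ¬G ∨ ¬P): ¬B holds.
All clauses satisfied.

B: False, G: False, P: True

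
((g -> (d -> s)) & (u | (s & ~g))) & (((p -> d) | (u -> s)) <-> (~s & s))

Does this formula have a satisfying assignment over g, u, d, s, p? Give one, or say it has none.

g = False, u = True, d = False, s = False, p = True

  (g -> (d -> s)) & (u | (s & ~g)) = True
    g -> (d -> s) = True
      d -> s = True
    u | (s & ~g) = True
      s & ~g = False
        ~g = True
  ((p -> d) | (u -> s)) <-> (~s & s) = True
    (p -> d) | (u -> s) = False
      p -> d = False
      u -> s = False
    ~s & s = False
      ~s = True
Both conjuncts True, so the formula holds.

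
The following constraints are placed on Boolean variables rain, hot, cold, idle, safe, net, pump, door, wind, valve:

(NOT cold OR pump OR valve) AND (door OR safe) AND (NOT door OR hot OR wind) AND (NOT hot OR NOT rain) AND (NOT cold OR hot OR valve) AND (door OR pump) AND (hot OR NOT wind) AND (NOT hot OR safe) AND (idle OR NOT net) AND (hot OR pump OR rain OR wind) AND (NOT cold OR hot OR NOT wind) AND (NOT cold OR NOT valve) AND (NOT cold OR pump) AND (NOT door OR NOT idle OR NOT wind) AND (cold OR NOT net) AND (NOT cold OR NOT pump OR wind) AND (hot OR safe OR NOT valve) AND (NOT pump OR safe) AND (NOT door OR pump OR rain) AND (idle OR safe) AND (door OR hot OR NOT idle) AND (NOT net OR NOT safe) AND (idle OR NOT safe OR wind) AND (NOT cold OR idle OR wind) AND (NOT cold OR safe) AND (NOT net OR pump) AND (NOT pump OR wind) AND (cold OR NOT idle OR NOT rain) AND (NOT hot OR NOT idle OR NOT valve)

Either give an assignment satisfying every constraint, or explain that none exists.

rain = False, hot = True, cold = False, idle = False, safe = True, net = False, pump = True, door = False, wind = True, valve = False

Set rain = False.
Set hot = True.
  then (NOT hot OR safe) forces safe = True.
  then (NOT net OR NOT safe) forces net = False.
Set cold = False.
Set idle = False.
  then (idle OR NOT safe OR wind) forces wind = True.
Set pump = True.
Set door = False.
Set valve = False.
All clauses satisfied.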